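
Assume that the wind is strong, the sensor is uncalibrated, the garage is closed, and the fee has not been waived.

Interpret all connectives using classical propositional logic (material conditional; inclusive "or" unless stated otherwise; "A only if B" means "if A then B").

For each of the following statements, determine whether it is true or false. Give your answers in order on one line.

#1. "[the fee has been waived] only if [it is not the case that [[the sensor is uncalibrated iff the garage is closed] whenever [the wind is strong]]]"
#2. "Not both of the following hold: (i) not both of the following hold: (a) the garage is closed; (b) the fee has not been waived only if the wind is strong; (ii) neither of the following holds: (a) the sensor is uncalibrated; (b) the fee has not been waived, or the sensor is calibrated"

#1 True; #2 True

Let S = "the fee has been waived" (F), H = "the wind is strong" (T), P = "the sensor is calibrated" (F), D = "the garage is closed" (T).

#1: In symbols: S -> ~(H -> (~P <-> D))

~P = ~F = T
~P <-> D = T <-> T = T
H -> (~P <-> D) = T -> T = T
~(H -> (~P <-> D)) = ~T = F
S -> ~(H -> (~P <-> D)) = F -> F = T
Thus #1 is true.

#2: Formalization: (D nand (~S -> H)) nand (~P nor (~S | P))

~S = ~F = T
~S -> H = T -> T = T
D nand (~S -> H) = T nand T = F
~P = ~F = T
~S = ~F = T
~S | P = T | F = T
~P nor (~S | P) = T nor T = F
(D nand (~S -> H)) nand (~P nor (~S | P)) = F nand F = T
Hence #2 is true.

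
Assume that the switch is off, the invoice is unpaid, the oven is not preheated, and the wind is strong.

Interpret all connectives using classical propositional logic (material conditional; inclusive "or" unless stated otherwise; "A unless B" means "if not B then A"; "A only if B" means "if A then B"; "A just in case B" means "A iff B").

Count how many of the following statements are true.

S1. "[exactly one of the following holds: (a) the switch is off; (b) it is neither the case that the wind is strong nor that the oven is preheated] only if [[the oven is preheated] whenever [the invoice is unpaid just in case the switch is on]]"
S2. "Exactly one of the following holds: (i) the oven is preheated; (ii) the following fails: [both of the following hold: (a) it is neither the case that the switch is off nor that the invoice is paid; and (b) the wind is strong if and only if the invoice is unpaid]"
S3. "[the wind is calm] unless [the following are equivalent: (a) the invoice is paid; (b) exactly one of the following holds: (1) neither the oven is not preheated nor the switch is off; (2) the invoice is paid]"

Let N = "the switch is on" (F), D = "the wind is strong" (T), K = "the oven is preheated" (F), W = "the invoice is paid" (F).

S1: Formalization: (¬N ⊕ (D ↓ K)) → ((¬W ↔ N) → K)

¬N = ¬F = T
D ↓ K = T ↓ F = F
¬N ⊕ (D ↓ K) = T ⊕ F = T
¬W = ¬F = T
¬W ↔ N = T ↔ F = F
(¬W ↔ N) → K = F → F = T
(¬N ⊕ (D ↓ K)) → ((¬W ↔ N) → K) = T → T = T
So S1 is true.

S2: Formalization: K ⊕ ¬((¬N ↓ W) ∧ (D ↔ ¬W))

¬N = ¬F = T
¬N ↓ W = T ↓ F = F
¬W = ¬F = T
D ↔ ¬W = T ↔ T = T
(¬N ↓ W) ∧ (D ↔ ¬W) = F ∧ T = F
¬((¬N ↓ W) ∧ (D ↔ ¬W)) = ¬F = T
K ⊕ ¬((¬N ↓ W) ∧ (D ↔ ¬W)) = F ⊕ T = T
So S2 is true.

S3: This is ¬D ∨ (W ↔ ((¬K ↓ ¬N) ⊕ W)).

¬D = ¬T = F
¬K = ¬F = T
¬N = ¬F = T
¬K ↓ ¬N = T ↓ T = F
(¬K ↓ ¬N) ⊕ W = F ⊕ F = F
W ↔ ((¬K ↓ ¬N) ⊕ W) = F ↔ F = T
¬D ∨ (W ↔ ((¬K ↓ ¬N) ⊕ W)) = F ∨ T = T
So S3 is true.

Count: 3.

3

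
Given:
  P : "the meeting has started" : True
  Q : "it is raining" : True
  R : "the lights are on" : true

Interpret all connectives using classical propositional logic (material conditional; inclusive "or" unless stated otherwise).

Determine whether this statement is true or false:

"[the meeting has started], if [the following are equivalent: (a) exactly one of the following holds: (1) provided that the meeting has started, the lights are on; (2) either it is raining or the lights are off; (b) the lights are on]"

True

Values: P=T, R=T, Q=T.
In symbols: (((P → R) ⊕ (Q ∨ ¬R)) ↔ R) → P

P → R = T → T = T
¬R = ¬T = F
Q ∨ ¬R = T ∨ F = T
(P → R) ⊕ (Q ∨ ¬R) = T ⊕ T = F
((P → R) ⊕ (Q ∨ ¬R)) ↔ R = F ↔ T = F
(((P → R) ⊕ (Q ∨ ¬R)) ↔ R) → P = F → T = T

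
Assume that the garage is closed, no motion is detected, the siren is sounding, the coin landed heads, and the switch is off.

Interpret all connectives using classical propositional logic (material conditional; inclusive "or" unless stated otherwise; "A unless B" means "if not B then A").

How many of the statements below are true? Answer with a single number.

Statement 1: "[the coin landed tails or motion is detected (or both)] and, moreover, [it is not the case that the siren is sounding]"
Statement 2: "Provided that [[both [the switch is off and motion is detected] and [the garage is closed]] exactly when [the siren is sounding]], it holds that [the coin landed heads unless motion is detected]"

1

Let M = "the coin landed heads" (True), P = "motion is detected" (False), H = "the siren is sounding" (True), N = "the switch is on" (False), U = "the garage is closed" (True).

Statement 1: Parsed as (not M or P) and not H

not M = not True = False
not M or P = False or False = False
not H = not True = False
(not M or P) and not H = False and False = False
Hence Statement 1 is false.

Statement 2: Formalization: (((not N and P) and U) iff H) -> (M or P)

not N = not False = True
not N and P = True and False = False
(not N and P) and U = False and True = False
((not N and P) and U) iff H = False iff True = False
M or P = True or False = True
(((not N and P) and U) iff H) -> (M or P) = False -> True = True
So Statement 2 is true.

Count: 1.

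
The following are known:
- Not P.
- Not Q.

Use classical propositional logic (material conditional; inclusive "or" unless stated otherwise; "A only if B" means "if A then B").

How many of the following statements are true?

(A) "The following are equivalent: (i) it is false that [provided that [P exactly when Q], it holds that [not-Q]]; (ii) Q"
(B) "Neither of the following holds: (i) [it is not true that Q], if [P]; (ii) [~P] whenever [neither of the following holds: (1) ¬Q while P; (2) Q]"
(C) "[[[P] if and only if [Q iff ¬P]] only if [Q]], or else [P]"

(A): This is ¬((P ↔ Q) → ¬Q) ↔ Q.

P ↔ Q = F ↔ F = T
¬Q = ¬F = T
(P ↔ Q) → ¬Q = T → T = T
¬((P ↔ Q) → ¬Q) = ¬T = F
¬((P ↔ Q) → ¬Q) ↔ Q = F ↔ F = T
Hence (A) is true.

(B): This is (P → ¬Q) ↓ (((¬Q ∧ P) ↓ Q) → ¬P).

¬Q = ¬F = T
P → ¬Q = F → T = T
¬Q = ¬F = T
¬Q ∧ P = T ∧ F = F
(¬Q ∧ P) ↓ Q = F ↓ F = T
¬P = ¬F = T
((¬Q ∧ P) ↓ Q) → ¬P = T → T = T
(P → ¬Q) ↓ (((¬Q ∧ P) ↓ Q) → ¬P) = T ↓ T = F
Thus (B) is false.

(C): Formalization: ((P ↔ (Q ↔ ¬P)) → Q) ∨ P

¬P = ¬F = T
Q ↔ ¬P = F ↔ T = F
P ↔ (Q ↔ ¬P) = F ↔ F = T
(P ↔ (Q ↔ ¬P)) → Q = T → F = F
((P ↔ (Q ↔ ¬P)) → Q) ∨ P = F ∨ F = F
So (C) is false.

Count: 1.

1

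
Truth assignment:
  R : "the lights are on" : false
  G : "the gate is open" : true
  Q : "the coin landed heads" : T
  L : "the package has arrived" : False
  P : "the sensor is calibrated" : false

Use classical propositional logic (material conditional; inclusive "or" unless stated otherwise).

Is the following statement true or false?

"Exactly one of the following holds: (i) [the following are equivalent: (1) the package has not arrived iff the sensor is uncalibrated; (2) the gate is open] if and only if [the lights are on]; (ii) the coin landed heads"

True

In symbols: (((¬L ↔ ¬P) ↔ G) ↔ R) ⊕ Q

¬L = ¬F = T
¬P = ¬F = T
¬L ↔ ¬P = T ↔ T = T
(¬L ↔ ¬P) ↔ G = T ↔ T = T
((¬L ↔ ¬P) ↔ G) ↔ R = T ↔ F = F
(((¬L ↔ ¬P) ↔ G) ↔ R) ⊕ Q = F ⊕ T = T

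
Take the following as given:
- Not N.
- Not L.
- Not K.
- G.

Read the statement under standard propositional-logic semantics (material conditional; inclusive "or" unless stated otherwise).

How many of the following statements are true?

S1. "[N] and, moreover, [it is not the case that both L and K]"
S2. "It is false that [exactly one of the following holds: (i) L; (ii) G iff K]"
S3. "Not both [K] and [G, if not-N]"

2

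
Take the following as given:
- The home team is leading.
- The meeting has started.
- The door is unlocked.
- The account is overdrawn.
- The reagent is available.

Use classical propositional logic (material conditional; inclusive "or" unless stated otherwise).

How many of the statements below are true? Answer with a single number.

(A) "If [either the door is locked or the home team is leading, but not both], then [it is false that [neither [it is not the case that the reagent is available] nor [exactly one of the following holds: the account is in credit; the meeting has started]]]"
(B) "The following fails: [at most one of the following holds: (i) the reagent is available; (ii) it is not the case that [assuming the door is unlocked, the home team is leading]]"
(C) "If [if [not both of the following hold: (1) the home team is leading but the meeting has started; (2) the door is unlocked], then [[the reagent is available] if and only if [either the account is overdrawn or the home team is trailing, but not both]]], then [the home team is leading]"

2

Let R = "the door is locked" (F), P = "the home team is leading" (T), U = "the reagent is available" (T), S = "the account is overdrawn" (T), Q = "the meeting has started" (T).

(A): In symbols: (R xor P) -> ~(~U nor (~S xor Q))

R xor P = F xor T = T
~U = ~T = F
~S = ~T = F
~S xor Q = F xor T = T
~U nor (~S xor Q) = F nor T = F
~(~U nor (~S xor Q)) = ~F = T
(R xor P) -> ~(~U nor (~S xor Q)) = T -> T = T
Thus (A) is true.

(B): This is ~(U nand ~(~R -> P)).

~R = ~F = T
~R -> P = T -> T = T
~(~R -> P) = ~T = F
U nand ~(~R -> P) = T nand F = T
~(U nand ~(~R -> P)) = ~T = F
So (B) is false.

(C): In symbols: (((P & Q) nand ~R) -> (U <-> (S xor ~P))) -> P

P & Q = T & T = T
~R = ~F = T
(P & Q) nand ~R = T nand T = F
~P = ~T = F
S xor ~P = T xor F = T
U <-> (S xor ~P) = T <-> T = T
((P & Q) nand ~R) -> (U <-> (S xor ~P)) = F -> T = T
(((P & Q) nand ~R) -> (U <-> (S xor ~P))) -> P = T -> T = T
Hence (C) is true.

2 of the 3 statements are true ((A), (C)).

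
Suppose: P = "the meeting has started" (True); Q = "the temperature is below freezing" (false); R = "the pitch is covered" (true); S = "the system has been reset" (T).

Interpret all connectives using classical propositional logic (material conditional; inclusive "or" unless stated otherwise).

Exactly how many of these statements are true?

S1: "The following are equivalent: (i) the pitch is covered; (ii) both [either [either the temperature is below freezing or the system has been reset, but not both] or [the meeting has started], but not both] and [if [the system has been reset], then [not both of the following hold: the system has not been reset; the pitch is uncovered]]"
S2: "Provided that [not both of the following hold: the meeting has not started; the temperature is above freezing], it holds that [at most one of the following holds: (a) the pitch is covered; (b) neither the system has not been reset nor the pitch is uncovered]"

S1: This is R ↔ (((Q ⊕ S) ⊕ P) ∧ (S → (¬S ↑ ¬R))).

Q ⊕ S = F ⊕ T = T
(Q ⊕ S) ⊕ P = T ⊕ T = F
¬S = ¬T = F
¬R = ¬T = F
¬S ↑ ¬R = F ↑ F = T
S → (¬S ↑ ¬R) = T → T = T
((Q ⊕ S) ⊕ P) ∧ (S → (¬S ↑ ¬R)) = F ∧ T = F
R ↔ (((Q ⊕ S) ⊕ P) ∧ (S → (¬S ↑ ¬R))) = T ↔ F = F
Hence S1 is false.

S2: Parsed as (¬P ↑ ¬Q) → (R ↑ (¬S ↓ ¬R))

¬P = ¬T = F
¬Q = ¬F = T
¬P ↑ ¬Q = F ↑ T = T
¬S = ¬T = F
¬R = ¬T = F
¬S ↓ ¬R = F ↓ F = T
R ↑ (¬S ↓ ¬R) = T ↑ T = F
(¬P ↑ ¬Q) → (R ↑ (¬S ↓ ¬R)) = T → F = F
Thus S2 is false.

Count: 0.

0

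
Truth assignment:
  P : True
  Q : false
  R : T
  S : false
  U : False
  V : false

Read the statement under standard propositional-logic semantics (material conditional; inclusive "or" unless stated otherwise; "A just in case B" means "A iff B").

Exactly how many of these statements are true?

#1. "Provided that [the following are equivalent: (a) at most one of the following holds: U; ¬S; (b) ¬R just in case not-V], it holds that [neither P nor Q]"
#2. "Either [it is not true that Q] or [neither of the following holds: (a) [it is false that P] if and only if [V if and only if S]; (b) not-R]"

#1: Formalization: ((U nand not S) iff (not R iff not V)) -> (P nor Q)

not S = not False = True
U nand not S = False nand True = True
not R = not True = False
not V = not False = True
not R iff not V = False iff True = False
(U nand not S) iff (not R iff not V) = True iff False = False
P nor Q = True nor False = False
((U nand not S) iff (not R iff not V)) -> (P nor Q) = False -> False = True
Thus #1 is true.

#2: Formalization: not Q or ((not P iff (V iff S)) nor not R)

not Q = not False = True
not P = not True = False
V iff S = False iff False = True
not P iff (V iff S) = False iff True = False
not R = not True = False
(not P iff (V iff S)) nor not R = False nor False = True
not Q or ((not P iff (V iff S)) nor not R) = True or True = True
Thus #2 is true.

Count: 2.

2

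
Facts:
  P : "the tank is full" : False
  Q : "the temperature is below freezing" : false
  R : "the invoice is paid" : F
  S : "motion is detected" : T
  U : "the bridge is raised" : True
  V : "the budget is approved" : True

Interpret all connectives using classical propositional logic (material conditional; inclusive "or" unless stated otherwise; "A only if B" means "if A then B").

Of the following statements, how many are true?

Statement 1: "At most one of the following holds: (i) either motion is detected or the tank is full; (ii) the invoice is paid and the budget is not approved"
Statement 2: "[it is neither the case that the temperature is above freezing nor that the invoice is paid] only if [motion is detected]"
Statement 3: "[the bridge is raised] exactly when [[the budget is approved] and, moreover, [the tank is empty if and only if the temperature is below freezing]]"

Statement 1: Parsed as (S | P) nand (R & ~V)

S | P = T | F = T
~V = ~T = F
R & ~V = F & F = F
(S | P) nand (R & ~V) = T nand F = T
Hence Statement 1 is true.

Statement 2: Formalization: (~Q nor R) -> S

~Q = ~F = T
~Q nor R = T nor F = F
(~Q nor R) -> S = F -> T = T
Hence Statement 2 is true.

Statement 3: Formalization: U <-> (V & (~P <-> Q))

~P = ~F = T
~P <-> Q = T <-> F = F
V & (~P <-> Q) = T & F = F
U <-> (V & (~P <-> Q)) = T <-> F = F
Thus Statement 3 is false.

True statements: 2.

2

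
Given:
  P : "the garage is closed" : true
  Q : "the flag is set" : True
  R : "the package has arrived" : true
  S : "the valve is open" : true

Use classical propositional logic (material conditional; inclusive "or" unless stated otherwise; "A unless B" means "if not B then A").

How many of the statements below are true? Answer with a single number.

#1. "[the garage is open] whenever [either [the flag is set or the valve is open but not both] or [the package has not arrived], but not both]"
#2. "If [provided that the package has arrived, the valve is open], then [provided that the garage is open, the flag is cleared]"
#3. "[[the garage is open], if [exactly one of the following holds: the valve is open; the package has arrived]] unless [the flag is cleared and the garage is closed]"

#1: In symbols: ((Q xor S) xor not R) -> not P

Q xor S = True xor True = False
not R = not True = False
(Q xor S) xor not R = False xor False = False
not P = not True = False
((Q xor S) xor not R) -> not P = False -> False = True
Thus #1 is true.

#2: Parsed as (R -> S) -> (not P -> not Q)

R -> S = True -> True = True
not P = not True = False
not Q = not True = False
not P -> not Q = False -> False = True
(R -> S) -> (not P -> not Q) = True -> True = True
Thus #2 is true.

#3: Formalization: ((S xor R) -> not P) or (not Q and P)

S xor R = True xor True = False
not P = not True = False
(S xor R) -> not P = False -> False = True
not Q = not True = False
not Q and P = False and True = False
((S xor R) -> not P) or (not Q and P) = True or False = True
Hence #3 is true.

Count: 3.

3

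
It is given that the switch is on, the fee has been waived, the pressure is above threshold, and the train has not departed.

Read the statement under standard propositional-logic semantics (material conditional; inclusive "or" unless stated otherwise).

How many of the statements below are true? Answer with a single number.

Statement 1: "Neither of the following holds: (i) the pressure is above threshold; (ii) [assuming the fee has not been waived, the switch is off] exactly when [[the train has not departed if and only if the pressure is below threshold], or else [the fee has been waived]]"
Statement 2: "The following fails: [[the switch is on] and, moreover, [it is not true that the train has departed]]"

Let N = "the pressure is above threshold" (T), D = "the fee has been waived" (T), M = "the switch is on" (T), H = "the train has departed" (F).

Statement 1: Formalization: N nor ((~D -> ~M) <-> ((~H <-> ~N) | D))

~D = ~T = F
~M = ~T = F
~D -> ~M = F -> F = T
~H = ~F = T
~N = ~T = F
~H <-> ~N = T <-> F = F
(~H <-> ~N) | D = F | T = T
(~D -> ~M) <-> ((~H <-> ~N) | D) = T <-> T = T
N nor ((~D -> ~M) <-> ((~H <-> ~N) | D)) = T nor T = F
Hence Statement 1 is false.

Statement 2: Formalization: ~(M & ~H)

~H = ~F = T
M & ~H = T & T = T
~(M & ~H) = ~T = F
Thus Statement 2 is false.

Count: 0.

0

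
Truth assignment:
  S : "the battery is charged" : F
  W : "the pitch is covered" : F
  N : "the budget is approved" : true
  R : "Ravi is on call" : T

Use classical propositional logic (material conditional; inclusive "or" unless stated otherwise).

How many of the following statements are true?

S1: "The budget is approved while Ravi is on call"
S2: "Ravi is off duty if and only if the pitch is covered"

S1: In symbols: N and R

N and R = True and True = True
So S1 is true.

S2: Parsed as not R iff W

not R = not True = False
not R iff W = False iff False = True
Hence S2 is true.

Count: 2.

2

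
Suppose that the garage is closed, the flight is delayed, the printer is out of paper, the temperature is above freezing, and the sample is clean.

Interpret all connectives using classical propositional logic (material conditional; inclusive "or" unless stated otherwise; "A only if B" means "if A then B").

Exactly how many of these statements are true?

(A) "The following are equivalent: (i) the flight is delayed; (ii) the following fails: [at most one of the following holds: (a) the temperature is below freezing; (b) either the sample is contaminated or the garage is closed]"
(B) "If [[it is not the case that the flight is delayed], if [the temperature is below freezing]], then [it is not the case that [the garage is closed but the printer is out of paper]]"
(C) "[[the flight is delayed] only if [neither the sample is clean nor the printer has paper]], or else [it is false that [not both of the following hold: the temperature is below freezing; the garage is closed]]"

Let Q = "the flight is delayed" (T), S = "the temperature is below freezing" (F), U = "the sample is contaminated" (F), P = "the garage is closed" (T), R = "the printer has paper" (F).

(A): Formalization: Q ↔ ¬(S ↑ (U ∨ P))

U ∨ P = F ∨ T = T
S ↑ (U ∨ P) = F ↑ T = T
¬(S ↑ (U ∨ P)) = ¬T = F
Q ↔ ¬(S ↑ (U ∨ P)) = T ↔ F = F
So (A) is false.

(B): Parsed as (S → ¬Q) → ¬(P ∧ ¬R)

¬Q = ¬T = F
S → ¬Q = F → F = T
¬R = ¬F = T
P ∧ ¬R = T ∧ T = T
¬(P ∧ ¬R) = ¬T = F
(S → ¬Q) → ¬(P ∧ ¬R) = T → F = F
So (B) is false.

(C): This is (Q → (¬U ↓ R)) ∨ ¬(S ↑ P).

¬U = ¬F = T
¬U ↓ R = T ↓ F = F
Q → (¬U ↓ R) = T → F = F
S ↑ P = F ↑ T = T
¬(S ↑ P) = ¬T = F
(Q → (¬U ↓ R)) ∨ ¬(S ↑ P) = F ∨ F = F
So (C) is false.

Count: 0.

0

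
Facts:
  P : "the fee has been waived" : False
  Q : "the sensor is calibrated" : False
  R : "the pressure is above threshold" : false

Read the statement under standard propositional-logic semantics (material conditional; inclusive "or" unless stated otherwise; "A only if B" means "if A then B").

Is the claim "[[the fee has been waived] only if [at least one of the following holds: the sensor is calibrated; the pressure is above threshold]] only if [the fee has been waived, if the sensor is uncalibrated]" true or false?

False.

Values: P=F, Q=F, R=F.
This is (P -> (Q | R)) -> (~Q -> P).

Q | R = F | F = F
P -> (Q | R) = F -> F = T
~Q = ~F = T
~Q -> P = T -> F = F
(P -> (Q | R)) -> (~Q -> P) = T -> F = F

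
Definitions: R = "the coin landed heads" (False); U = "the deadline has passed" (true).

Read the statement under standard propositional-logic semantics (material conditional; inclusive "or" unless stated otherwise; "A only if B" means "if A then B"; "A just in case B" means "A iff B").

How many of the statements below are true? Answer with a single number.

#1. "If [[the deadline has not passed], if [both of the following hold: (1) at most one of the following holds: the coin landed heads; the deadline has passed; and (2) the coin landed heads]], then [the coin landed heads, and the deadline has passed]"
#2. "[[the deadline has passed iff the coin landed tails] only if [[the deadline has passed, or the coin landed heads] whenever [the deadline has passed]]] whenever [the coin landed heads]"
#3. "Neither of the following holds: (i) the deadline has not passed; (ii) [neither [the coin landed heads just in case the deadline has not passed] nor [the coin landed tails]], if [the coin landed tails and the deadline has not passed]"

#1: Parsed as (((R nand U) and R) -> not U) -> (R and U)

R nand U = False nand True = True
(R nand U) and R = True and False = False
not U = not True = False
((R nand U) and R) -> not U = False -> False = True
R and U = False and True = False
(((R nand U) and R) -> not U) -> (R and U) = True -> False = False
Hence #1 is false.

#2: Formalization: R -> ((U iff not R) -> (U -> (U or R)))

not R = not False = True
U iff not R = True iff True = True
U or R = True or False = True
U -> (U or R) = True -> True = True
(U iff not R) -> (U -> (U or R)) = True -> True = True
R -> ((U iff not R) -> (U -> (U or R))) = False -> True = True
So #2 is true.

#3: This is not U nor ((not R and not U) -> ((R iff not U) nor not R)).

not U = not True = False
not R = not False = True
not U = not True = False
not R and not U = True and False = False
not U = not True = False
R iff not U = False iff False = True
not R = not False = True
(R iff not U) nor not R = True nor True = False
(not R and not U) -> ((R iff not U) nor not R) = False -> False = True
not U nor ((not R and not U) -> ((R iff not U) nor not R)) = False nor True = False
Thus #3 is false.

True statements: 1.

1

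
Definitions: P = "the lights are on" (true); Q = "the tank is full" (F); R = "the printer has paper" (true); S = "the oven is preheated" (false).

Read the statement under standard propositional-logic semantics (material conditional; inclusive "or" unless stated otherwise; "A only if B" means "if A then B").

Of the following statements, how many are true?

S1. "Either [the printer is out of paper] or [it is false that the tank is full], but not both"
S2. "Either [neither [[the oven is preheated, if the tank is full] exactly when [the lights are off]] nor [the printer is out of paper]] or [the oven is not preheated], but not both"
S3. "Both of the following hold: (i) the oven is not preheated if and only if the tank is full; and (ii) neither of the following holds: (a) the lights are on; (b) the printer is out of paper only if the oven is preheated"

S1: This is not R xor not Q.

not R = not True = False
not Q = not False = True
not R xor not Q = False xor True = True
Thus S1 is true.

S2: Parsed as (((Q -> S) iff not P) nor not R) xor not S

Q -> S = False -> False = True
not P = not True = False
(Q -> S) iff not P = True iff False = False
not R = not True = False
((Q -> S) iff not P) nor not R = False nor False = True
not S = not False = True
(((Q -> S) iff not P) nor not R) xor not S = True xor True = False
Thus S2 is false.

S3: Formalization: (not S iff Q) and (P nor (not R -> S))

not S = not False = True
not S iff Q = True iff False = False
not R = not True = False
not R -> S = False -> False = True
P nor (not R -> S) = True nor True = False
(not S iff Q) and (P nor (not R -> S)) = False and False = False
Thus S3 is false.

Count: 1.

1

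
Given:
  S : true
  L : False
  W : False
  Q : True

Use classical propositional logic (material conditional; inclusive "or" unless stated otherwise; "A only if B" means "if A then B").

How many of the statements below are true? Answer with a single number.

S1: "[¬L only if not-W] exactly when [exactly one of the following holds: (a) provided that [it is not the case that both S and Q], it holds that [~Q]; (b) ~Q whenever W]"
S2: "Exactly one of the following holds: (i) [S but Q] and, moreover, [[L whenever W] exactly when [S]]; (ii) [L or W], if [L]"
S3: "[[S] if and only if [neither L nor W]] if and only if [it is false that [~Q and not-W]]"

1

S1: In symbols: (~L -> ~W) <-> (((S nand Q) -> ~Q) xor (W -> ~Q))

~L = ~F = T
~W = ~F = T
~L -> ~W = T -> T = T
S nand Q = T nand T = F
~Q = ~T = F
(S nand Q) -> ~Q = F -> F = T
~Q = ~T = F
W -> ~Q = F -> F = T
((S nand Q) -> ~Q) xor (W -> ~Q) = T xor T = F
(~L -> ~W) <-> (((S nand Q) -> ~Q) xor (W -> ~Q)) = T <-> F = F
Thus S1 is false.

S2: This is ((S & Q) & ((W -> L) <-> S)) xor (L -> (L | W)).

S & Q = T & T = T
W -> L = F -> F = T
(W -> L) <-> S = T <-> T = T
(S & Q) & ((W -> L) <-> S) = T & T = T
L | W = F | F = F
L -> (L | W) = F -> F = T
((S & Q) & ((W -> L) <-> S)) xor (L -> (L | W)) = T xor T = F
Thus S2 is false.

S3: This is (S <-> (L nor W)) <-> ~(~Q & ~W).

L nor W = F nor F = T
S <-> (L nor W) = T <-> T = T
~Q = ~T = F
~W = ~F = T
~Q & ~W = F & T = F
~(~Q & ~W) = ~F = T
(S <-> (L nor W)) <-> ~(~Q & ~W) = T <-> T = T
Hence S3 is true.

True statements: 1.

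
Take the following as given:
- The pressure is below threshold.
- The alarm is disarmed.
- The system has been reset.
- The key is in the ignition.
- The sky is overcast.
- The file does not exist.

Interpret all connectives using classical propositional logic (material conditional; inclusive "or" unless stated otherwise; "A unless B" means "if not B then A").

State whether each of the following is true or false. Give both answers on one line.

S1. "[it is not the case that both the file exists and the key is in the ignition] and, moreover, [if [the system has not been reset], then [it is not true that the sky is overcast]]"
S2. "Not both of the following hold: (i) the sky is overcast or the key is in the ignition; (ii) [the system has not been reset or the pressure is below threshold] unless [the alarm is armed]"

S1 T; S2 F

Let V = "the file exists" (F), Q = "the key is in the ignition" (T), R = "the system has been reset" (T), K = "the sky is overcast" (T), P = "the pressure is above threshold" (F), M = "the alarm is armed" (F).

S1: Formalization: (V ↑ Q) ∧ (¬R → ¬K)

V ↑ Q = F ↑ T = T
¬R = ¬T = F
¬K = ¬T = F
¬R → ¬K = F → F = T
(V ↑ Q) ∧ (¬R → ¬K) = T ∧ T = T
Hence S1 is true.

S2: Parsed as (K ∨ Q) ↑ ((¬R ∨ ¬P) ∨ M)

K ∨ Q = T ∨ T = T
¬R = ¬T = F
¬P = ¬F = T
¬R ∨ ¬P = F ∨ T = T
(¬R ∨ ¬P) ∨ M = T ∨ F = T
(K ∨ Q) ↑ ((¬R ∨ ¬P) ∨ M) = T ↑ T = F
Thus S2 is false.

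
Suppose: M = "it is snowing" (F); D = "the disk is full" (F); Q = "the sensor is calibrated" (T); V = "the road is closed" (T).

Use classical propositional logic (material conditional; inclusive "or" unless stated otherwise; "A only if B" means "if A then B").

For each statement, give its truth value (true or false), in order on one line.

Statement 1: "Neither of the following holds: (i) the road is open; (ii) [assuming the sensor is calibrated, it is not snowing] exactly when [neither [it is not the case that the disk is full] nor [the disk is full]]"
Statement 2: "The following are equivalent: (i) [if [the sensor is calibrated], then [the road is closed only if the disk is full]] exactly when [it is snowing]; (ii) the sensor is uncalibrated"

Statement 1: Formalization: ~V nor ((Q -> ~M) <-> (~D nor D))

~V = ~T = F
~M = ~F = T
Q -> ~M = T -> T = T
~D = ~F = T
~D nor D = T nor F = F
(Q -> ~M) <-> (~D nor D) = T <-> F = F
~V nor ((Q -> ~M) <-> (~D nor D)) = F nor F = T
So Statement 1 is true.

Statement 2: This is ((Q -> (V -> D)) <-> M) <-> ~Q.

V -> D = T -> F = F
Q -> (V -> D) = T -> F = F
(Q -> (V -> D)) <-> M = F <-> F = T
~Q = ~T = F
((Q -> (V -> D)) <-> M) <-> ~Q = T <-> F = F
Thus Statement 2 is false.

Statement 1 True; Statement 2 False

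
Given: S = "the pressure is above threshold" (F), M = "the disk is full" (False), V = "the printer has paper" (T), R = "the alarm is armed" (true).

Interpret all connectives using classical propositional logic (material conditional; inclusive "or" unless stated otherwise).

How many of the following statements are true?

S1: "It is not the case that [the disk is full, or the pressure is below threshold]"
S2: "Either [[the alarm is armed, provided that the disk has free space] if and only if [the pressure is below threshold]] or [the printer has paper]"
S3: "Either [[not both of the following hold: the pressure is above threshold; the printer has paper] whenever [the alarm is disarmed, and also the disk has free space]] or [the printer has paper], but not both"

1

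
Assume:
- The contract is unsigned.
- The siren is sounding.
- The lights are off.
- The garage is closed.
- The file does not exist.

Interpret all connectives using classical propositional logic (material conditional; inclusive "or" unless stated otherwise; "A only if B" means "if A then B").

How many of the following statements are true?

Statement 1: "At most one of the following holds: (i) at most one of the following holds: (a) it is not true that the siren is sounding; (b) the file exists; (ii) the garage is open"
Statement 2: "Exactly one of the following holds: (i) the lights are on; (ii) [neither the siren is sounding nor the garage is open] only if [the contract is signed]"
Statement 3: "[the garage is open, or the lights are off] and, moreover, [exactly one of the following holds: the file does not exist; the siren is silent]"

3

Let S = "the siren is sounding" (T), D = "the file exists" (F), G = "the garage is closed" (T), L = "the lights are on" (F), P = "the contract is signed" (F).

Statement 1: This is (¬S ↑ D) ↑ ¬G.

¬S = ¬T = F
¬S ↑ D = F ↑ F = T
¬G = ¬T = F
(¬S ↑ D) ↑ ¬G = T ↑ F = T
So Statement 1 is true.

Statement 2: In symbols: L ⊕ ((S ↓ ¬G) → P)

¬G = ¬T = F
S ↓ ¬G = T ↓ F = F
(S ↓ ¬G) → P = F → F = T
L ⊕ ((S ↓ ¬G) → P) = F ⊕ T = T
So Statement 2 is true.

Statement 3: Formalization: (¬G ∨ ¬L) ∧ (¬D ⊕ ¬S)

¬G = ¬T = F
¬L = ¬F = T
¬G ∨ ¬L = F ∨ T = T
¬D = ¬F = T
¬S = ¬T = F
¬D ⊕ ¬S = T ⊕ F = T
(¬G ∨ ¬L) ∧ (¬D ⊕ ¬S) = T ∧ T = T
Thus Statement 3 is true.

Count: 3.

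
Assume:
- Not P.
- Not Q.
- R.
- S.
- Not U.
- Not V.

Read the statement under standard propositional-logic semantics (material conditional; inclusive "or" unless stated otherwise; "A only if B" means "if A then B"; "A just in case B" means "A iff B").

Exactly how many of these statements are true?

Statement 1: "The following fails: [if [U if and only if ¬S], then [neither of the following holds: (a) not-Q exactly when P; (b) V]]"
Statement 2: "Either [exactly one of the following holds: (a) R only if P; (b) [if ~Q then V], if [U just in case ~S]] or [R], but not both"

1

Statement 1: In symbols: ~((U <-> ~S) -> ((~Q <-> P) nor V))

~S = ~T = F
U <-> ~S = F <-> F = T
~Q = ~F = T
~Q <-> P = T <-> F = F
(~Q <-> P) nor V = F nor F = T
(U <-> ~S) -> ((~Q <-> P) nor V) = T -> T = T
~((U <-> ~S) -> ((~Q <-> P) nor V)) = ~T = F
Hence Statement 1 is false.

Statement 2: This is ((R -> P) xor ((U <-> ~S) -> (~Q -> V))) xor R.

R -> P = T -> F = F
~S = ~T = F
U <-> ~S = F <-> F = T
~Q = ~F = T
~Q -> V = T -> F = F
(U <-> ~S) -> (~Q -> V) = T -> F = F
(R -> P) xor ((U <-> ~S) -> (~Q -> V)) = F xor F = F
((R -> P) xor ((U <-> ~S) -> (~Q -> V))) xor R = F xor T = T
Hence Statement 2 is true.

True statements: 1.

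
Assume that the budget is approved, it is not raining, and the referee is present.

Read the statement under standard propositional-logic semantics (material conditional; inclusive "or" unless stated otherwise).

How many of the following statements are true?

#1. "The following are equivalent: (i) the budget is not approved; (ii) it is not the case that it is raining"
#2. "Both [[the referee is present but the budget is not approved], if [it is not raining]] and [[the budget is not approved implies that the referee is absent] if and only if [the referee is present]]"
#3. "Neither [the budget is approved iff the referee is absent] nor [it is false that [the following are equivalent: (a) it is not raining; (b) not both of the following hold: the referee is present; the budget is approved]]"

Let P = "the budget is approved" (True), Q = "it is raining" (False), R = "the referee is present" (True).

#1: In symbols: not P iff not Q

not P = not True = False
not Q = not False = True
not P iff not Q = False iff True = False
Thus #1 is false.

#2: In symbols: (not Q -> (R and not P)) and ((not P -> not R) iff R)

not Q = not False = True
not P = not True = False
R and not P = True and False = False
not Q -> (R and not P) = True -> False = False
not P = not True = False
not R = not True = False
not P -> not R = False -> False = True
(not P -> not R) iff R = True iff True = True
(not Q -> (R and not P)) and ((not P -> not R) iff R) = False and True = False
Hence #2 is false.

#3: This is (P iff not R) nor not (not Q iff (R nand P)).

not R = not True = False
P iff not R = True iff False = False
not Q = not False = True
R nand P = True nand True = False
not Q iff (R nand P) = True iff False = False
not (not Q iff (R nand P)) = not False = True
(P iff not R) nor not (not Q iff (R nand P)) = False nor True = False
Thus #3 is false.

Count: 0.

0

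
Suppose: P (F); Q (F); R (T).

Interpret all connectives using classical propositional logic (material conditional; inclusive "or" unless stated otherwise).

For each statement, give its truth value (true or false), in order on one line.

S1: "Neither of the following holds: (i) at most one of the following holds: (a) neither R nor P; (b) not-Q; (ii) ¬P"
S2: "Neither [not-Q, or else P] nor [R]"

S1 False, S2 False

S1: In symbols: ((R nor P) nand not Q) nor not P

R nor P = True nor False = False
not Q = not False = True
(R nor P) nand not Q = False nand True = True
not P = not False = True
((R nor P) nand not Q) nor not P = True nor True = False
So S1 is false.

S2: Parsed as (not Q or P) nor R

not Q = not False = True
not Q or P = True or False = True
(not Q or P) nor R = True nor True = False
Hence S2 is false.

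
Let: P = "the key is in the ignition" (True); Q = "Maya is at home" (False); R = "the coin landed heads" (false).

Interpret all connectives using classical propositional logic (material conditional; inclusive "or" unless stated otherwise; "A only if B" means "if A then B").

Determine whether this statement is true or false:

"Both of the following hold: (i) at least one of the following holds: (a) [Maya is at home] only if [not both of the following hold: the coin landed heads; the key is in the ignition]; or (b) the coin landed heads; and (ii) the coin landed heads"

In symbols: ((Q -> (R nand P)) | R) & R

R nand P = F nand T = T
Q -> (R nand P) = F -> T = T
(Q -> (R nand P)) | R = T | F = T
((Q -> (R nand P)) | R) & R = T & F = F

False.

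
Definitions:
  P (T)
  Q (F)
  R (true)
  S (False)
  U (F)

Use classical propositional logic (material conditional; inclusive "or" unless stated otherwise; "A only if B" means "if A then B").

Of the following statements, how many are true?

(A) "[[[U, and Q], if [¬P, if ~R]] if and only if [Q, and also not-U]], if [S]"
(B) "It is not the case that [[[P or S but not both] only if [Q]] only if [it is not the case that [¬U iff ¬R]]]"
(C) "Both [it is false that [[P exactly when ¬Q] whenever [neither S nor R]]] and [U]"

(A): Parsed as S -> (((not R -> not P) -> (U and Q)) iff (Q and not U))

not R = not True = False
not P = not True = False
not R -> not P = False -> False = True
U and Q = False and False = False
(not R -> not P) -> (U and Q) = True -> False = False
not U = not False = True
Q and not U = False and True = False
((not R -> not P) -> (U and Q)) iff (Q and not U) = False iff False = True
S -> (((not R -> not P) -> (U and Q)) iff (Q and not U)) = False -> True = True
Hence (A) is true.

(B): Parsed as not (((P xor S) -> Q) -> not (not U iff not R))

P xor S = True xor False = True
(P xor S) -> Q = True -> False = False
not U = not False = True
not R = not True = False
not U iff not R = True iff False = False
not (not U iff not R) = not False = True
((P xor S) -> Q) -> not (not U iff not R) = False -> True = True
not (((P xor S) -> Q) -> not (not U iff not R)) = not True = False
Thus (B) is false.

(C): Parsed as not ((S nor R) -> (P iff not Q)) and U

S nor R = False nor True = False
not Q = not False = True
P iff not Q = True iff True = True
(S nor R) -> (P iff not Q) = False -> True = True
not ((S nor R) -> (P iff not Q)) = not True = False
not ((S nor R) -> (P iff not Q)) and U = False and False = False
So (C) is false.

True statements: 1 ((A)).

1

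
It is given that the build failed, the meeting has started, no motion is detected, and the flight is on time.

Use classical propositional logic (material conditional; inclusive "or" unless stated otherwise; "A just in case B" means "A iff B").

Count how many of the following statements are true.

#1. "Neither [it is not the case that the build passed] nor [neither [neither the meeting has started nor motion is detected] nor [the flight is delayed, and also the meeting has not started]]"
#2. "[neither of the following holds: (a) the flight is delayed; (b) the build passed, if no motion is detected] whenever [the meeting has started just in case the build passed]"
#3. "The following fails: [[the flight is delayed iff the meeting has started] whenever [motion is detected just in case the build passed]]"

2

Let V = "the build passed" (F), N = "the meeting has started" (T), G = "motion is detected" (F), S = "the flight is delayed" (F).

#1: In symbols: ~V nor ((N nor G) nor (S & ~N))

~V = ~F = T
N nor G = T nor F = F
~N = ~T = F
S & ~N = F & F = F
(N nor G) nor (S & ~N) = F nor F = T
~V nor ((N nor G) nor (S & ~N)) = T nor T = F
Thus #1 is false.

#2: Formalization: (N <-> V) -> (S nor (~G -> V))

N <-> V = T <-> F = F
~G = ~F = T
~G -> V = T -> F = F
S nor (~G -> V) = F nor F = T
(N <-> V) -> (S nor (~G -> V)) = F -> T = T
Thus #2 is true.

#3: Parsed as ~((G <-> V) -> (S <-> N))

G <-> V = F <-> F = T
S <-> N = F <-> T = F
(G <-> V) -> (S <-> N) = T -> F = F
~((G <-> V) -> (S <-> N)) = ~F = T
So #3 is true.

2 of the 3 statements are true.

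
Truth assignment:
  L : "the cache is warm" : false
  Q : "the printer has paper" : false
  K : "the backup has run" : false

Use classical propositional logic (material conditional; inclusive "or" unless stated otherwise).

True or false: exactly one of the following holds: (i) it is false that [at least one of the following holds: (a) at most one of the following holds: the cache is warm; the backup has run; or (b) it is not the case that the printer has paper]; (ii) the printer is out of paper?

True.

Formalization: ¬((L ↑ K) ∨ ¬Q) ⊕ ¬Q

L ↑ K = F ↑ F = T
¬Q = ¬F = T
(L ↑ K) ∨ ¬Q = T ∨ T = T
¬((L ↑ K) ∨ ¬Q) = ¬T = F
¬Q = ¬F = T
¬((L ↑ K) ∨ ¬Q) ⊕ ¬Q = F ⊕ T = T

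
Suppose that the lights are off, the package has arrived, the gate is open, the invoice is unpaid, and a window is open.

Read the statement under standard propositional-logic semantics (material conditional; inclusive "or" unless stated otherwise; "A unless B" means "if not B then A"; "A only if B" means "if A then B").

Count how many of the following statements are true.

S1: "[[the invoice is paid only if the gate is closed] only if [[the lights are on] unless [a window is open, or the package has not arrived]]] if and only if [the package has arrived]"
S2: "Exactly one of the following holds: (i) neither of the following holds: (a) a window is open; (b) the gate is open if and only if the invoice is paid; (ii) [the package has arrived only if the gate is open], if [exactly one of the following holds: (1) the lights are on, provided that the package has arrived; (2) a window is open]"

Let V = "the invoice is paid" (F), H = "the gate is open" (T), D = "the lights are on" (F), L = "a window is open" (T), Q = "the package has arrived" (T).

S1: This is ((V → ¬H) → (D ∨ (L ∨ ¬Q))) ↔ Q.

¬H = ¬T = F
V → ¬H = F → F = T
¬Q = ¬T = F
L ∨ ¬Q = T ∨ F = T
D ∨ (L ∨ ¬Q) = F ∨ T = T
(V → ¬H) → (D ∨ (L ∨ ¬Q)) = T → T = T
((V → ¬H) → (D ∨ (L ∨ ¬Q))) ↔ Q = T ↔ T = T
Thus S1 is true.

S2: In symbols: (L ↓ (H ↔ V)) ⊕ (((Q → D) ⊕ L) → (Q → H))

H ↔ V = T ↔ F = F
L ↓ (H ↔ V) = T ↓ F = F
Q → D = T → F = F
(Q → D) ⊕ L = F ⊕ T = T
Q → H = T → T = T
((Q → D) ⊕ L) → (Q → H) = T → T = T
(L ↓ (H ↔ V)) ⊕ (((Q → D) ⊕ L) → (Q → H)) = F ⊕ T = T
So S2 is true.

2 of the 2 statements are true (S1, S2).

2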